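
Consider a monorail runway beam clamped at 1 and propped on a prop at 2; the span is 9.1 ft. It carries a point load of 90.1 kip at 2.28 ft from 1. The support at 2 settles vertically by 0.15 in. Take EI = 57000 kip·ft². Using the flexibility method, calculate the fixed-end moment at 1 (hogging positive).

Remove the prop at 2; the released (primary) structure is a cantilever built in at 1.
Free-end deflection of the primary structure under the applied loading (downward +):
  point load 90.1 at a = 2.28: Pa²(3L − a)/(6EI) = 1953/EI
Flexibility coefficient — unit upward force at 2: δ_{22} = L³/(3EI) = 251.2/EI.
With EI = 57000 kip·ft²: δ_0 = 0.034265 ft and δ_{22} = 0.004407 ft/kip.
Compatibility — the beam at 2 must follow the support down by 0.0125 ft: δ_0 − R_2·δ_{22} = 0.0125, so R_2 = (0.034265 − 0.0125)/0.004407 = 4.939 kip.
Moment equilibrium about 1: M_1 = Σ(load moments about 1) − R_2·L = 205.4 − 4.939×9.1 = 160.5 kip·ft.

M_1 = 160.5 kip·ft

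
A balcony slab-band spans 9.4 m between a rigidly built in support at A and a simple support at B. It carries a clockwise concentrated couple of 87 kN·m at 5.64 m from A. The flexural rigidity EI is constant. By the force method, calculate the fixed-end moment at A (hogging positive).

M_A = -22.62 kN·m

Take the reaction at B as the redundant and release it; the primary structure is a cantilever fixed at A.
Deflection at B on the released cantilever, summing each load's contribution:
  clockwise couple 87 at a = 5.64: M₀a(2L − a)/(2EI) = 3229/EI
Flexibility coefficient — unit upward force at B: δ_{BB} = L³/(3EI) = 276.9/EI.
Compatibility at B: δ_0 − R_B·δ_{BB} = 0, so R_B = 3229/276.9 = 11.66 kN.
Moment equilibrium about A: M_A = Σ(load moments about A) − R_B·L = 87 − 11.66×9.4 = -22.62 kN·m.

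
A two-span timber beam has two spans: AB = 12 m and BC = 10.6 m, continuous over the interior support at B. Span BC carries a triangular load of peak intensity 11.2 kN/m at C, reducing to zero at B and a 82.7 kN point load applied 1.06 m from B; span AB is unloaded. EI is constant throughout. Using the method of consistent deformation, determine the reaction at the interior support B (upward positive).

Take M_B as the redundant. Released structure: two simple spans AB and BC with a hinge at B.
Rotations at B on the released spans (each span's end-slope, ×1/EI):
  span BC: triangular load, peak 11.2: 7w₀L³/(360EI) = 259.4/EI
  span BC: point load 82.7 at a = 1.06: Pab(L + b)/(6LEI) = 264.8/EI
  relative rotation θ_0 = (0 + 524.2)/EI = 524.2/EI
A unit hogging moment at B produces rotation L₁/(3EI) + L₂/(3EI) = 7.533/EI.
Compatibility: M_B·(L₁+L₂)/(3EI) = θ_0, giving M_B = 69.58 kN·m (hogging).
Span AB, ΣM about A with M_B applied at B: R_B^{AB}·12 = 0 + 69.58, so R_B^{AB} = 5.799 kN and R_A = 0 − 5.799 = -5.799 kN.
Span BC, ΣM about C: R_B^{BC}·10.6 = 998.7 + 69.58, so R_B^{BC} = 100.8 kN and R_C = 142.1 − 100.8 = 41.28 kN.
R_B = 5.799 + 100.8 = 106.6 kN.

R_B = 106.6 kN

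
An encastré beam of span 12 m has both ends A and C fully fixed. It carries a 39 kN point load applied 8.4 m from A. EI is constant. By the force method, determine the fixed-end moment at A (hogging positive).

M_A = 29.48 kN·m

Take the two fixed-end moments M_A, M_C as redundants; the released structure is the simple span AC.
On the primary (simply-supported) span, the end slopes from the loading are:
  at A: point load 39 at a = 8.4: Pab(L + b)/(6LEI) = 255.5/EI
  at C: point load 39 at a = 8.4: Pab(L + a)/(6LEI) = 334.2/EI
  θ_A0 = 255.5/EI,  θ_C0 = 334.2/EI
Flexibility coefficients: a unit moment at one end gives L/(3EI) there and L/(6EI) at the far end, so f₁₁ = f₂₂ = 4/EI and f₁₂ = f₂₁ = 2/EI.
Compatibility — zero rotation at each built-in end:
  4 M_A + 2 M_C = 255.5
  2 M_A + 4 M_C = 334.2
Solving the pair gives M_A = 29.48 kN·m and M_C = 68.8 kN·m (hogging).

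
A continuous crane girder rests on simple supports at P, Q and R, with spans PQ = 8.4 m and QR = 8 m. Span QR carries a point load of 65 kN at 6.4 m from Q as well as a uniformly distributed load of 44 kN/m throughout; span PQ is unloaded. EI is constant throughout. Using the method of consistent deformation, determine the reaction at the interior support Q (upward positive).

Release continuity at Q by inserting a hinge; the redundant is the internal moment M_Q. The primary structure is two simply-supported spans PQ and QR.
Discontinuity in slope at Q on the released structure — sum the simple-span end rotations:
  span QR: point load 65 at a = 6.4: Pab(L + b)/(6LEI) = 133.1/EI
  span QR: UDL 44: wL³/(24EI) = 938.7/EI
  relative rotation θ_0 = (0 + 1072)/EI = 1072/EI
A unit hogging moment at Q produces rotation L₁/(3EI) + L₂/(3EI) = 5.467/EI.
Slope continuity at Q: θ_0 = M_Q·5.467/EI, so M_Q = 1072/5.467 = 196.1 kN·m (hogging).
Span PQ, ΣM about P with M_Q applied at Q: R_Q^{PQ}·8.4 = 0 + 196.1, so R_Q^{PQ} = 23.34 kN and R_P = 0 − 23.34 = -23.34 kN.
Span QR, ΣM about R: R_Q^{QR}·8 = 1512 + 196.1, so R_Q^{QR} = 213.5 kN and R_R = 417 − 213.5 = 203.5 kN.
R_Q = 23.34 + 213.5 = 236.8 kN.

R_Q = 236.8 kN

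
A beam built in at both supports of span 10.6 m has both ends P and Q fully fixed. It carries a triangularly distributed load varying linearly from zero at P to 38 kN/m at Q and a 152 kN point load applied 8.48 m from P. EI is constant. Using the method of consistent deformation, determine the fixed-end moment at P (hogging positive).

Take the two fixed-end moments M_P, M_Q as redundants; the released structure is the simple span PQ.
Simple-span end rotations at P and Q under the given loads:
  at P: triangular load, peak 38: 7w₀L³/(360EI) = 880/EI
  at Q: triangular load, peak 38: w₀L³/(45EI) = 1006/EI
  at P: point load 152 at a = 8.48: Pab(L + b)/(6LEI) = 546.5/EI
  at Q: point load 152 at a = 8.48: Pab(L + a)/(6LEI) = 819.8/EI
  θ_P0 = 1427/EI,  θ_Q0 = 1826/EI
Flexibility coefficients: a unit moment at one end gives L/(3EI) there and L/(6EI) at the far end, so f₁₁ = f₂₂ = 3.533/EI and f₁₂ = f₂₁ = 1.767/EI.
Compatibility — zero rotation at each built-in end:
  3.533 M_P + 1.767 M_Q = 1427
  1.767 M_P + 3.533 M_Q = 1826
Solving the pair gives M_P = 193.9 kN·m and M_Q = 419.7 kN·m (hogging).

M_P = 193.9 kN·m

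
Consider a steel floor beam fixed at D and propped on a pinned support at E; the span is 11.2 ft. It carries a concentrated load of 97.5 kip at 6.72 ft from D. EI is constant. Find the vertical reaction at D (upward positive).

Take the reaction at E as the redundant and release it; the primary structure is a cantilever fixed at D.
Primary-structure tip deflection at E by superposition:
  point load 97.5 at a = 6.72: Pa²(3L − a)/(6EI) = 19725/EI
Flexibility coefficient — unit upward force at E: δ_{EE} = L³/(3EI) = 468.3/EI.
The prop prevents deflection at E: R_E = δ_0/δ_{EE} = 19725/468.3 = 42.12 kip.
Vertical equilibrium: R_D = ΣP − R_E = 97.5 − 42.12 = 55.38 kip.

R_D = 55.38 kip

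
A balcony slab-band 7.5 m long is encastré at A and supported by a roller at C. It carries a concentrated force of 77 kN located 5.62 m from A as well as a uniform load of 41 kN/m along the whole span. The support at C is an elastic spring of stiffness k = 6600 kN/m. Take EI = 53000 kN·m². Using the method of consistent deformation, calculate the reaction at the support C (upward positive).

R_C = 155.1 kN

Remove the prop at C; the released (primary) structure is a cantilever built in at A.
Free-end deflection of the primary structure under the applied loading (downward +):
  point load 77 at a = 5.62: Pa²(3L − a)/(6EI) = 6842/EI
  UDL 41: wL⁴/(8EI) = 16216/EI
  δ_0 = 23058/EI
Flexibility coefficient — unit upward force at C: δ_{CC} = L³/(3EI) = 140.6/EI.
With EI = 53000 kN·m²: δ_0 = 0.43505 m and δ_{CC} = 0.002653 m/kN.
Compatibility — the spring shortens by R_C/k under the reaction it provides: δ_0 − R_C·δ_{CC} = R_C/k. With 1/k = 0.000152 m/kN, R_C = δ_0 / (δ_{CC} + 1/k) = 0.43505 / (0.002653 + 0.000152) = 155.1 kN.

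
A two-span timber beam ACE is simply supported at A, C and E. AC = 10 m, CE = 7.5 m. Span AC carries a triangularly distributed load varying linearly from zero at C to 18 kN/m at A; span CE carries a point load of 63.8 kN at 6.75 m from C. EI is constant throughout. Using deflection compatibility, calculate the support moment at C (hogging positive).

Take M_C as the redundant. Released structure: two simple spans AC and CE with a hinge at C.
End slopes at the hinge C, treating each span as simply supported:
  span AC: triangular load, peak 18: 7w₀L³/(360EI) = 350/EI
  span CE: point load 63.8 at a = 6.75: Pab(L + b)/(6LEI) = 59.21/EI
  relative rotation θ_0 = (350 + 59.21)/EI = 409.2/EI
A unit hogging moment at C produces rotation L₁/(3EI) + L₂/(3EI) = 5.833/EI.
Compatibility: M_C·(L₁+L₂)/(3EI) = θ_0, giving M_C = 70.15 kN·m (hogging).

M_C = 70.15 kN·m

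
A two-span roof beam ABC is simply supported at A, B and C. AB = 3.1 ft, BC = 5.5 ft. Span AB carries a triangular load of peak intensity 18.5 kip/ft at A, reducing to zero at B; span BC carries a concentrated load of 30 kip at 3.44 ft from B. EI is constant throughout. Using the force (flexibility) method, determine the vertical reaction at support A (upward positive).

Insert a hinge at B; M_B is the redundant, and each span becomes simply supported.
Discontinuity in slope at B on the released structure — sum the simple-span end rotations:
  span AB: triangular load, peak 18.5: 7w₀L³/(360EI) = 10.72/EI
  span BC: point load 30 at a = 3.44: Pab(L + b)/(6LEI) = 48.7/EI
  relative rotation θ_0 = (10.72 + 48.7)/EI = 59.42/EI
A unit hogging moment at B produces rotation L₁/(3EI) + L₂/(3EI) = 2.867/EI.
Compatibility: M_B·(L₁+L₂)/(3EI) = θ_0, giving M_B = 20.73 kip·ft (hogging).
Span AB, ΣM about A with M_B applied at B: R_B^{AB}·3.1 = 29.63 + 20.73, so R_B^{AB} = 16.24 kip and R_A = 28.68 − 16.24 = 12.43 kip.

R_A = 12.43 kip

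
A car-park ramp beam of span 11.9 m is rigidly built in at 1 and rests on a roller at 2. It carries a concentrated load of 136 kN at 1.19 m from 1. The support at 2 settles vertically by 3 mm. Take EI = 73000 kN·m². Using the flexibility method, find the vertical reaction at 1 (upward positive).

R_1 = 134.4 kN

Take the reaction at 2 as the redundant and release it; the primary structure is a cantilever fixed at 1.
Free-end deflection of the primary structure under the applied loading (downward +):
  point load 136 at a = 1.19: Pa²(3L − a)/(6EI) = 1108/EI
Flexibility coefficient — unit upward force at 2: δ_{22} = L³/(3EI) = 561.7/EI.
With EI = 73000 kN·m²: δ_0 = 0.015174 m and δ_{22} = 0.007695 m/kN.
Compatibility — the beam at 2 must follow the support down by 0.003 m: δ_0 − R_2·δ_{22} = 0.003, so R_2 = (0.015174 − 0.003)/0.007695 = 1.582 kN.
Vertical equilibrium: R_1 = ΣP − R_2 = 136 − 1.582 = 134.4 kN.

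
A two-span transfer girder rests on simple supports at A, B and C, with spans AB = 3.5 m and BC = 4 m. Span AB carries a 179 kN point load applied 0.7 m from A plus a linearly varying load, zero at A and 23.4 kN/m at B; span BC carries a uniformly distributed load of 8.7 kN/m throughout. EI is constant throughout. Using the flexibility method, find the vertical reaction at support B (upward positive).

R_B = 105.3 kN

Release continuity at B by inserting a hinge; the redundant is the internal moment M_B. The primary structure is two simply-supported spans AB and BC.
Discontinuity in slope at B on the released structure — sum the simple-span end rotations:
  span AB: point load 179 at a = 0.7: Pab(L + a)/(6LEI) = 70.17/EI
  span AB: triangular load, peak 23.4: w₀L³/(45EI) = 22.3/EI
  span BC: UDL 8.7: wL³/(24EI) = 23.2/EI
  relative rotation θ_0 = (92.46 + 23.2)/EI = 115.7/EI
A unit hogging moment at B produces rotation L₁/(3EI) + L₂/(3EI) = 2.5/EI.
Slope continuity at B: θ_0 = M_B·2.5/EI, so M_B = 115.7/2.5 = 46.27 kN·m (hogging).
Span AB, ΣM about A with M_B applied at B: R_B^{AB}·3.5 = 220.8 + 46.27, so R_B^{AB} = 76.32 kN and R_A = 219.9 − 76.32 = 143.6 kN.
Span BC, ΣM about C: R_B^{BC}·4 = 69.6 + 46.27, so R_B^{BC} = 28.97 kN and R_C = 34.8 − 28.97 = 5.834 kN.
R_B = 76.32 + 28.97 = 105.3 kN.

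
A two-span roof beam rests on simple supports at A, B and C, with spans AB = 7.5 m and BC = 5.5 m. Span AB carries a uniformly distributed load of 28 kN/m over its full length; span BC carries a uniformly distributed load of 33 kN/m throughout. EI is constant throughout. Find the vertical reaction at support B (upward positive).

Insert a hinge at B; M_B is the redundant, and each span becomes simply supported.
Rotations at B on the released spans (each span's end-slope, ×1/EI):
  span AB: UDL 28: wL³/(24EI) = 492.2/EI
  span BC: UDL 33: wL³/(24EI) = 228.8/EI
  relative rotation θ_0 = (492.2 + 228.8)/EI = 721/EI
A unit hogging moment at B produces rotation L₁/(3EI) + L₂/(3EI) = 4.333/EI.
Slope continuity at B: θ_0 = M_B·4.333/EI, so M_B = 721/4.333 = 166.4 kN·m (hogging).
Span AB, ΣM about A with M_B applied at B: R_B^{AB}·7.5 = 787.5 + 166.4, so R_B^{AB} = 127.2 kN and R_A = 210 − 127.2 = 82.82 kN.
Span BC, ΣM about C: R_B^{BC}·5.5 = 499.1 + 166.4, so R_B^{BC} = 121 kN and R_C = 181.5 − 121 = 60.5 kN.
R_B = 127.2 + 121 = 248.2 kN.

R_B = 248.2 kN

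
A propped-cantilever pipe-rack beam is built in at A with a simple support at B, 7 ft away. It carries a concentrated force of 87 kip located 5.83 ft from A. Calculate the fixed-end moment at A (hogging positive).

Remove the prop at B; the released (primary) structure is a cantilever built in at A.
Deflection at B on the released cantilever, summing each load's contribution:
  point load 87 at a = 5.83: Pa²(3L − a)/(6EI) = 7476/EI
Flexibility coefficient — unit upward force at B: δ_{BB} = L³/(3EI) = 114.3/EI.
Compatibility at B: δ_0 − R_B·δ_{BB} = 0, so R_B = 7476/114.3 = 65.39 kip.
Moment equilibrium about A: M_A = Σ(load moments about A) − R_B·L = 507.2 − 65.39×7 = 49.47 kip·ft.

M_A = 49.47 kip·ft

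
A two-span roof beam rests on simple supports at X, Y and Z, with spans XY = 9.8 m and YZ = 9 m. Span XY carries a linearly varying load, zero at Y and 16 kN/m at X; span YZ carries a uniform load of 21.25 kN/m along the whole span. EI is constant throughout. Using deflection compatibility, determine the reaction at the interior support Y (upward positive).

Take M_Y as the redundant. Released structure: two simple spans XY and YZ with a hinge at Y.
Discontinuity in slope at Y on the released structure — sum the simple-span end rotations:
  span XY: triangular load, peak 16: 7w₀L³/(360EI) = 292.8/EI
  span YZ: UDL 21.25: wL³/(24EI) = 645.5/EI
  relative rotation θ_0 = (292.8 + 645.5)/EI = 938.3/EI
A unit hogging moment at Y produces rotation L₁/(3EI) + L₂/(3EI) = 6.267/EI.
Slope continuity at Y: θ_0 = M_Y·6.267/EI, so M_Y = 938.3/6.267 = 149.7 kN·m (hogging).
Span XY, ΣM about X with M_Y applied at Y: R_Y^{XY}·9.8 = 256.1 + 149.7, so R_Y^{XY} = 41.41 kN and R_X = 78.4 − 41.41 = 36.99 kN.
Span YZ, ΣM about Z: R_Y^{YZ}·9 = 860.6 + 149.7, so R_Y^{YZ} = 112.3 kN and R_Z = 191.2 − 112.3 = 78.99 kN.
R_Y = 41.41 + 112.3 = 153.7 kN.

R_Y = 153.7 kN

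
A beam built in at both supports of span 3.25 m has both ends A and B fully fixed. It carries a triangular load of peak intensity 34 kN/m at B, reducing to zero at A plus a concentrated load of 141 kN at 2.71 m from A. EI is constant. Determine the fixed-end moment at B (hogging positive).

M_B = 70.9 kN·m

Release both end moments; the primary structure is a simply-supported span AB with redundants M_A and M_B.
On the primary (simply-supported) span, the end slopes from the loading are:
  at A: triangular load, peak 34: 7w₀L³/(360EI) = 22.69/EI
  at B: triangular load, peak 34: w₀L³/(45EI) = 25.94/EI
  at A: point load 141 at a = 2.71: Pab(L + b)/(6LEI) = 40.1/EI
  at B: point load 141 at a = 2.71: Pab(L + a)/(6LEI) = 63.07/EI
  θ_A0 = 62.8/EI,  θ_B0 = 89/EI
Flexibility coefficients: a unit moment at one end gives L/(3EI) there and L/(6EI) at the far end, so f₁₁ = f₂₂ = 1.083/EI and f₁₂ = f₂₁ = 0.5417/EI.
Compatibility — zero rotation at each built-in end:
  1.083 M_A + 0.5417 M_B = 62.8
  0.5417 M_A + 1.083 M_B = 89
Solving the pair gives M_A = 22.52 kN·m and M_B = 70.9 kN·m (hogging).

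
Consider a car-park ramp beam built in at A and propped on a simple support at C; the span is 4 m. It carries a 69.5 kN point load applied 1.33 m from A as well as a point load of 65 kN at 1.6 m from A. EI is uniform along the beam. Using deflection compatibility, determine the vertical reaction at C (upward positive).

Take the reaction at C as the redundant and release it; the primary structure is a cantilever fixed at A.
Primary-structure tip deflection at C by superposition:
  point load 69.5 at a = 1.33: Pa²(3L − a)/(6EI) = 218.6/EI
  point load 65 at a = 1.6: Pa²(3L − a)/(6EI) = 288.4/EI
  δ_0 = 507.1/EI
Tip deflection under a unit load at C: L³/(3EI) = 21.33/EI.
The prop prevents deflection at C: R_C = δ_0/δ_{CC} = 507.1/21.33 = 23.77 kN.

R_C = 23.77 kN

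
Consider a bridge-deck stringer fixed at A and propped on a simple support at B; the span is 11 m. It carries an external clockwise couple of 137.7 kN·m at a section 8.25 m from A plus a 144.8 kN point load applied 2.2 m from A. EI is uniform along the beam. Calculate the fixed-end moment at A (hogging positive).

M_A = 173.4 kN·m

Take the reaction at B as the redundant and release it; the primary structure is a cantilever fixed at A.
Downward deflection at the released point B due to the loads:
  clockwise couple 137.7 at a = 8.25: M₀a(2L − a)/(2EI) = 7810/EI
  point load 144.8 at a = 2.2: Pa²(3L − a)/(6EI) = 3598/EI
  δ_0 = 11408/EI
Tip deflection under a unit load at B: L³/(3EI) = 443.7/EI.
Compatibility at B: δ_0 − R_B·δ_{BB} = 0, so R_B = 11408/443.7 = 25.71 kN.
Moment equilibrium about A: M_A = Σ(load moments about A) − R_B·L = 456.3 − 25.71×11 = 173.4 kN·m.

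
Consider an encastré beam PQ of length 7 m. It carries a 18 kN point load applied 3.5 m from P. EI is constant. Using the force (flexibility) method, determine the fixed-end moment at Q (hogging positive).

M_Q = 15.75 kN·m

Take the two fixed-end moments M_P, M_Q as redundants; the released structure is the simple span PQ.
Simple-span end rotations at P and Q under the given loads:
  at P: point load 18 at a = 3.5: Pab(L + b)/(6LEI) = 55.12/EI
  at Q: point load 18 at a = 3.5: Pab(L + a)/(6LEI) = 55.12/EI
  θ_P0 = 55.12/EI,  θ_Q0 = 55.12/EI
Flexibility coefficients: a unit moment at one end gives L/(3EI) there and L/(6EI) at the far end, so f₁₁ = f₂₂ = 2.333/EI and f₁₂ = f₂₁ = 1.167/EI.
Compatibility — zero rotation at each built-in end:
  2.333 M_P + 1.167 M_Q = 55.12
  1.167 M_P + 2.333 M_Q = 55.12
Solving the pair gives M_P = 15.75 kN·m and M_Q = 15.75 kN·m (hogging).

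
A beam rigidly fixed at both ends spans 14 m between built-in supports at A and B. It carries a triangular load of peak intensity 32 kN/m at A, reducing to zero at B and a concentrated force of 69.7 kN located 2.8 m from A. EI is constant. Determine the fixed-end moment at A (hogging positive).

M_A = 438.5 kN·m

Release both end moments; the primary structure is a simply-supported span AB with redundants M_A and M_B.
Simple-span end rotations at A and B under the given loads:
  at A: triangular load, peak 32: w₀L³/(45EI) = 1951/EI
  at B: triangular load, peak 32: 7w₀L³/(360EI) = 1707/EI
  at A: point load 69.7 at a = 2.8: Pab(L + b)/(6LEI) = 655.7/EI
  at B: point load 69.7 at a = 2.8: Pab(L + a)/(6LEI) = 437.2/EI
  θ_A0 = 2607/EI,  θ_B0 = 2145/EI
Flexibility coefficients: a unit moment at one end gives L/(3EI) there and L/(6EI) at the far end, so f₁₁ = f₂₂ = 4.667/EI and f₁₂ = f₂₁ = 2.333/EI.
Compatibility — zero rotation at each built-in end:
  4.667 M_A + 2.333 M_B = 2607
  2.333 M_A + 4.667 M_B = 2145
Solving the pair gives M_A = 438.5 kN·m and M_B = 240.3 kN·m (hogging).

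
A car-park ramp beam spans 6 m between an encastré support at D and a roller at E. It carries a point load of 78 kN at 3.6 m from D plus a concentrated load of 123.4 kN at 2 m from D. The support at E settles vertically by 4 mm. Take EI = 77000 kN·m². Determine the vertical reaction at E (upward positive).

R_E = 47.7 kN

Take the reaction at E as the redundant and release it; the primary structure is a cantilever fixed at D.
Free-end deflection of the primary structure under the applied loading (downward +):
  point load 78 at a = 3.6: Pa²(3L − a)/(6EI) = 2426/EI
  point load 123.4 at a = 2: Pa²(3L − a)/(6EI) = 1316/EI
  δ_0 = 3742/EI
Flexibility coefficient — unit upward force at E: δ_{EE} = L³/(3EI) = 72/EI.
With EI = 77000 kN·m²: δ_0 = 0.048602 m and δ_{EE} = 0.000935 m/kN.
Compatibility — the beam at E must follow the support down by 0.004 m: δ_0 − R_E·δ_{EE} = 0.004, so R_E = (0.048602 − 0.004)/0.000935 = 47.7 kN.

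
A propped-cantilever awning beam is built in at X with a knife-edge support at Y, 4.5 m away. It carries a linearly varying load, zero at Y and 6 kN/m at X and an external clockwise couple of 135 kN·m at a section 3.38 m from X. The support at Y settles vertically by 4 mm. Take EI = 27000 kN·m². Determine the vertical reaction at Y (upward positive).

Release the roller at Y. Primary structure: cantilever fixed at X.
Downward deflection at the released point Y due to the loads:
  triangular load, peak 6 at the fixed end: w₀L⁴/(30EI) = 82.01/EI
  clockwise couple 135 at a = 3.38: M₀a(2L − a)/(2EI) = 1282/EI
  δ_0 = 1364/EI
Flexibility coefficient — unit upward force at Y: δ_{YY} = L³/(3EI) = 30.38/EI.
With EI = 27000 kN·m²: δ_0 = 0.050527 m and δ_{YY} = 0.001125 m/kN.
Compatibility — the beam at Y must follow the support down by 0.004 m: δ_0 − R_Y·δ_{YY} = 0.004, so R_Y = (0.050527 − 0.004)/0.001125 = 41.36 kN.

R_Y = 41.36 kN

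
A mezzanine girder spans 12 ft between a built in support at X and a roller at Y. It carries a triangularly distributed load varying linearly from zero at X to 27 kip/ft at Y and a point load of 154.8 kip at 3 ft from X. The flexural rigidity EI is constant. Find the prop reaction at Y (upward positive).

Choose R_Y as the redundant. The primary structure is the cantilever fixed at X.
Deflection at Y on the released cantilever, summing each load's contribution:
  triangular load, peak 27 at the free end: 11w₀L⁴/(120EI) = 51322/EI
  point load 154.8 at a = 3: Pa²(3L − a)/(6EI) = 7663/EI
  δ_0 = 58984/EI
Tip deflection under a unit load at Y: L³/(3EI) = 576/EI.
Compatibility at Y: δ_0 − R_Y·δ_{YY} = 0, so R_Y = 58984/576 = 102.4 kip.

R_Y = 102.4 kip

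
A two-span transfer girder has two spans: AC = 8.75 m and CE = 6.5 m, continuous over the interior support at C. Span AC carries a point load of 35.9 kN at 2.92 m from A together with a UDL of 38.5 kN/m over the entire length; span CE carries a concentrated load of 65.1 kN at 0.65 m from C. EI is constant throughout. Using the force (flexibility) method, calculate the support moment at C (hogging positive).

Take M_C as the redundant. Released structure: two simple spans AC and CE with a hinge at C.
Rotations at C on the released spans (each span's end-slope, ×1/EI):
  span AC: point load 35.9 at a = 2.92: Pab(L + a)/(6LEI) = 135.8/EI
  span AC: UDL 38.5: wL³/(24EI) = 1075/EI
  span CE: point load 65.1 at a = 0.65: Pab(L + b)/(6LEI) = 78.39/EI
  relative rotation θ_0 = (1211 + 78.39)/EI = 1289/EI
A unit hogging moment at C produces rotation L₁/(3EI) + L₂/(3EI) = 5.083/EI.
Slope continuity at C: θ_0 = M_C·5.083/EI, so M_C = 1289/5.083 = 253.6 kN·m (hogging).

M_C = 253.6 kN·m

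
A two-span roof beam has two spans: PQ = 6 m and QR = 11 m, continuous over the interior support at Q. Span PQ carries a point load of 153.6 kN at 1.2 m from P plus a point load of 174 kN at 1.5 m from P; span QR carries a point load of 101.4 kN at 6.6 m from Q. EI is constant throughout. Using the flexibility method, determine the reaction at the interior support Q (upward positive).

Insert a hinge at Q; M_Q is the redundant, and each span becomes simply supported.
Rotations at Q on the released spans (each span's end-slope, ×1/EI):
  span PQ: point load 153.6 at a = 1.2: Pab(L + a)/(6LEI) = 176.9/EI
  span PQ: point load 174 at a = 1.5: Pab(L + a)/(6LEI) = 244.7/EI
  span QR: point load 101.4 at a = 6.6: Pab(L + b)/(6LEI) = 687.1/EI
  relative rotation θ_0 = (421.6 + 687.1)/EI = 1109/EI
A unit hogging moment at Q produces rotation L₁/(3EI) + L₂/(3EI) = 5.667/EI.
Slope continuity at Q: θ_0 = M_Q·5.667/EI, so M_Q = 1109/5.667 = 195.7 kN·m (hogging).
Span PQ, ΣM about P with M_Q applied at Q: R_Q^{PQ}·6 = 445.3 + 195.7, so R_Q^{PQ} = 106.8 kN and R_P = 327.6 − 106.8 = 220.8 kN.
Span QR, ΣM about R: R_Q^{QR}·11 = 446.2 + 195.7, so R_Q^{QR} = 58.35 kN and R_R = 101.4 − 58.35 = 43.05 kN.
R_Q = 106.8 + 58.35 = 165.2 kN.

R_Q = 165.2 kN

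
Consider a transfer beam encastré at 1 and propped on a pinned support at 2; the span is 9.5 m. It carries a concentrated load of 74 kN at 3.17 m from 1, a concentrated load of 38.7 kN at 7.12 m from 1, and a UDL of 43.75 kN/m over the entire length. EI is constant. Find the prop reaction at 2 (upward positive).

R_2 = 191.3 kN

Release the roller at 2. Primary structure: cantilever fixed at 1.
Primary-structure tip deflection at 2 by superposition:
  point load 74 at a = 3.17: Pa²(3L − a)/(6EI) = 3139/EI
  point load 38.7 at a = 7.12: Pa²(3L − a)/(6EI) = 6991/EI
  UDL 43.75: wL⁴/(8EI) = 44543/EI
  δ_0 = 54673/EI
Tip deflection under a unit load at 2: L³/(3EI) = 285.8/EI.
The prop prevents deflection at 2: R_2 = δ_0/δ_{22} = 54673/285.8 = 191.3 kN.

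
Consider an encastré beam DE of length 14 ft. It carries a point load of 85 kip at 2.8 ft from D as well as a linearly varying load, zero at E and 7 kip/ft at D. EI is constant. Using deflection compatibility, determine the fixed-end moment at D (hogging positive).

M_D = 220.9 kip·ft

Release both end moments; the primary structure is a simply-supported span DE with redundants M_D and M_E.
On the primary (simply-supported) span, the end slopes from the loading are:
  at D: point load 85 at a = 2.8: Pab(L + b)/(6LEI) = 799.7/EI
  at E: point load 85 at a = 2.8: Pab(L + a)/(6LEI) = 533.1/EI
  at D: triangular load, peak 7: w₀L³/(45EI) = 426.8/EI
  at E: triangular load, peak 7: 7w₀L³/(360EI) = 373.5/EI
  θ_D0 = 1227/EI,  θ_E0 = 906.6/EI
Flexibility coefficients: a unit moment at one end gives L/(3EI) there and L/(6EI) at the far end, so f₁₁ = f₂₂ = 4.667/EI and f₁₂ = f₂₁ = 2.333/EI.
Compatibility — zero rotation at each built-in end:
  4.667 M_D + 2.333 M_E = 1227
  2.333 M_D + 4.667 M_E = 906.6
Solving the pair gives M_D = 220.9 kip·ft and M_E = 83.81 kip·ft (hogging).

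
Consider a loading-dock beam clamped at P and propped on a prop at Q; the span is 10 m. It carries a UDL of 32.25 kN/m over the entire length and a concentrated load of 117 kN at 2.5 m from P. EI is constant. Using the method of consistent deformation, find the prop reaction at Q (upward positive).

Take the reaction at Q as the redundant and release it; the primary structure is a cantilever fixed at P.
Deflection at Q on the released cantilever, summing each load's contribution:
  UDL 32.25: wL⁴/(8EI) = 40312/EI
  point load 117 at a = 2.5: Pa²(3L − a)/(6EI) = 3352/EI
  δ_0 = 43664/EI
Flexibility coefficient — unit upward force at Q: δ_{QQ} = L³/(3EI) = 333.3/EI.
The prop prevents deflection at Q: R_Q = δ_0/δ_{QQ} = 43664/333.3 = 131 kN.

R_Q = 131 kN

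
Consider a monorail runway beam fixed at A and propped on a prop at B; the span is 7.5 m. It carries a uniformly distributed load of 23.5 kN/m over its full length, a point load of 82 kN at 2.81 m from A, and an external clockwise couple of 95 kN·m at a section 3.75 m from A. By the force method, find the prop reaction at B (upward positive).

Choose R_B as the redundant. The primary structure is the cantilever fixed at A.
Deflection at B on the released cantilever, summing each load's contribution:
  UDL 23.5: wL⁴/(8EI) = 9294/EI
  point load 82 at a = 2.81: Pa²(3L − a)/(6EI) = 2125/EI
  clockwise couple 95 at a = 3.75: M₀a(2L − a)/(2EI) = 2004/EI
  δ_0 = 13423/EI
Tip deflection under a unit load at B: L³/(3EI) = 140.6/EI.
The prop prevents deflection at B: R_B = δ_0/δ_{BB} = 13423/140.6 = 95.45 kN.

R_B = 95.45 kN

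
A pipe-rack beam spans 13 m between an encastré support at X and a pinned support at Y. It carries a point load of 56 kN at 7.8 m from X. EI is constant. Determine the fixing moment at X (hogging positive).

Release the roller at Y. Primary structure: cantilever fixed at X.
Primary-structure tip deflection at Y by superposition:
  point load 56 at a = 7.8: Pa²(3L − a)/(6EI) = 17717/EI
Flexibility coefficient — unit upward force at Y: δ_{YY} = L³/(3EI) = 732.3/EI.
The prop prevents deflection at Y: R_Y = δ_0/δ_{YY} = 17717/732.3 = 24.19 kN.
Moment equilibrium about X: M_X = Σ(load moments about X) − R_Y·L = 436.8 − 24.19×13 = 122.3 kN·m.

M_X = 122.3 kN·m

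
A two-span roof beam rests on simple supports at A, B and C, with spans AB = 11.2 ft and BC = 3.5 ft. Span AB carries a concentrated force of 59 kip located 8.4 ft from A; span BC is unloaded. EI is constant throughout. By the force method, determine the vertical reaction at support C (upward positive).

Release continuity at B by inserting a hinge; the redundant is the internal moment M_B. The primary structure is two simply-supported spans AB and BC.
Discontinuity in slope at B on the released structure — sum the simple-span end rotations:
  span AB: point load 59 at a = 8.4: Pab(L + a)/(6LEI) = 404.7/EI
  relative rotation θ_0 = (404.7 + 0)/EI = 404.7/EI
A unit hogging moment at B produces rotation L₁/(3EI) + L₂/(3EI) = 4.9/EI.
Compatibility: M_B·(L₁+L₂)/(3EI) = θ_0, giving M_B = 82.6 kip·ft (hogging).
Span BC, ΣM about C: R_B^{BC}·3.5 = 0 + 82.6, so R_B^{BC} = 23.6 kip and R_C = 0 − 23.6 = -23.6 kip.

R_C = -23.6 kip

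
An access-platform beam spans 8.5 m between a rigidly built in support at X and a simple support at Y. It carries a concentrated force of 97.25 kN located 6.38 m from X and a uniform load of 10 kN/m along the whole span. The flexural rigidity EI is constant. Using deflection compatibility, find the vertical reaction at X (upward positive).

R_X = 88.75 kN

Remove the prop at Y; the released (primary) structure is a cantilever built in at X.
Deflection at Y on the released cantilever, summing each load's contribution:
  point load 97.25 at a = 6.38: Pa²(3L − a)/(6EI) = 12614/EI
  UDL 10: wL⁴/(8EI) = 6525/EI
  δ_0 = 19140/EI
Flexibility coefficient — unit upward force at Y: δ_{YY} = L³/(3EI) = 204.7/EI.
Compatibility at Y: δ_0 − R_Y·δ_{YY} = 0, so R_Y = 19140/204.7 = 93.5 kN.
Vertical equilibrium: R_X = ΣP − R_Y = 182.2 − 93.5 = 88.75 kN.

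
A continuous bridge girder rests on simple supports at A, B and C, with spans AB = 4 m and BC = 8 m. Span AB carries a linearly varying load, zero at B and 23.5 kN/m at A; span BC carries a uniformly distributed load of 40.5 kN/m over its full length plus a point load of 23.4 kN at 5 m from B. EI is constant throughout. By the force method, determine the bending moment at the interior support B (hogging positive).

Insert a hinge at B; M_B is the redundant, and each span becomes simply supported.
End slopes at the hinge B, treating each span as simply supported:
  span AB: triangular load, peak 23.5: 7w₀L³/(360EI) = 29.24/EI
  span BC: UDL 40.5: wL³/(24EI) = 864/EI
  span BC: point load 23.4 at a = 5: Pab(L + b)/(6LEI) = 80.44/EI
  relative rotation θ_0 = (29.24 + 944.4)/EI = 973.7/EI
A unit hogging moment at B produces rotation L₁/(3EI) + L₂/(3EI) = 4/EI.
Slope continuity at B: θ_0 = M_B·4/EI, so M_B = 973.7/4 = 243.4 kN·m (hogging).

M_B = 243.4 kN·m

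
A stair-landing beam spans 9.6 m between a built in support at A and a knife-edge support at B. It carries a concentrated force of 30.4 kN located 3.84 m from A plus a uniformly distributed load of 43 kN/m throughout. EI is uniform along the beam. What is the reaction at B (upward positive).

R_B = 161.1 kN

Take the reaction at B as the redundant and release it; the primary structure is a cantilever fixed at A.
Downward deflection at the released point B due to the loads:
  point load 30.4 at a = 3.84: Pa²(3L − a)/(6EI) = 1865/EI
  UDL 43: wL⁴/(8EI) = 45652/EI
  δ_0 = 47517/EI
Tip deflection under a unit load at B: L³/(3EI) = 294.9/EI.
Compatibility at B: δ_0 − R_B·δ_{BB} = 0, so R_B = 47517/294.9 = 161.1 kN.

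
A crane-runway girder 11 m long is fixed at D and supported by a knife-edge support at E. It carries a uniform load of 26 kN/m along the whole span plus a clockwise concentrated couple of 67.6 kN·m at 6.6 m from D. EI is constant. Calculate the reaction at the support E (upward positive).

Take the reaction at E as the redundant and release it; the primary structure is a cantilever fixed at D.
Primary-structure tip deflection at E by superposition:
  UDL 26: wL⁴/(8EI) = 47583/EI
  clockwise couple 67.6 at a = 6.6: M₀a(2L − a)/(2EI) = 3435/EI
  δ_0 = 51019/EI
Tip deflection under a unit load at E: L³/(3EI) = 443.7/EI.
The prop prevents deflection at E: R_E = δ_0/δ_{EE} = 51019/443.7 = 115 kN.

R_E = 115 kN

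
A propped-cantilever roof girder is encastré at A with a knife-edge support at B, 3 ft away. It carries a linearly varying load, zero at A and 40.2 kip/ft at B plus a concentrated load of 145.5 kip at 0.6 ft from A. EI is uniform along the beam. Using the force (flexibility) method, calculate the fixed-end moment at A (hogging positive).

M_A = 83.96 kip·ft

Take the reaction at B as the redundant and release it; the primary structure is a cantilever fixed at A.
Deflection at B on the released cantilever, summing each load's contribution:
  triangular load, peak 40.2 at the free end: 11w₀L⁴/(120EI) = 298.5/EI
  point load 145.5 at a = 0.6: Pa²(3L − a)/(6EI) = 73.33/EI
  δ_0 = 371.8/EI
Tip deflection under a unit load at B: L³/(3EI) = 9/EI.
The prop prevents deflection at B: R_B = δ_0/δ_{BB} = 371.8/9 = 41.31 kip.
Moment equilibrium about A: M_A = Σ(load moments about A) − R_B·L = 207.9 − 41.31×3 = 83.96 kip·ft.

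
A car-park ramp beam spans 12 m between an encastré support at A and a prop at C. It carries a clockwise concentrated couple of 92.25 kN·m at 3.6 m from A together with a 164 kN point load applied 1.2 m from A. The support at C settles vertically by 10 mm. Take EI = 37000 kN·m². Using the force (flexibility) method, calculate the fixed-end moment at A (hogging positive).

M_A = 197.7 kN·m

Remove the prop at C; the released (primary) structure is a cantilever built in at A.
Downward deflection at the released point C due to the loads:
  clockwise couple 92.25 at a = 3.6: M₀a(2L − a)/(2EI) = 3387/EI
  point load 164 at a = 1.2: Pa²(3L − a)/(6EI) = 1370/EI
  δ_0 = 4757/EI
Tip deflection under a unit load at C: L³/(3EI) = 576/EI.
With EI = 37000 kN·m²: δ_0 = 0.12857 m and δ_{CC} = 0.015568 m/kN.
Compatibility — the beam at C must follow the support down by 0.01 m: δ_0 − R_C·δ_{CC} = 0.01, so R_C = (0.12857 − 0.01)/0.015568 = 7.617 kN.
Moment equilibrium about A: M_A = Σ(load moments about A) − R_C·L = 289.1 − 7.617×12 = 197.7 kN·m.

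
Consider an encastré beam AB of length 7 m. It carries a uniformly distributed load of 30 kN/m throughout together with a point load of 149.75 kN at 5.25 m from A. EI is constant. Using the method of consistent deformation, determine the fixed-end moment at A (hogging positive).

M_A = 171.6 kN·m

Release both end moments; the primary structure is a simply-supported span AB with redundants M_A and M_B.
End rotations of the released simple span under the applied load (×1/EI):
  at A: UDL 30: wL³/(24EI) = 428.8/EI
  at B: UDL 30: wL³/(24EI) = 428.8/EI
  at A: point load 149.75 at a = 5.25: Pab(L + b)/(6LEI) = 286.6/EI
  at B: point load 149.75 at a = 5.25: Pab(L + a)/(6LEI) = 401.3/EI
  θ_A0 = 715.4/EI,  θ_B0 = 830/EI
Flexibility coefficients: a unit moment at one end gives L/(3EI) there and L/(6EI) at the far end, so f₁₁ = f₂₂ = 2.333/EI and f₁₂ = f₂₁ = 1.167/EI.
Compatibility — zero rotation at each built-in end:
  2.333 M_A + 1.167 M_B = 715.4
  1.167 M_A + 2.333 M_B = 830
Solving the pair gives M_A = 171.6 kN·m and M_B = 269.9 kN·m (hogging).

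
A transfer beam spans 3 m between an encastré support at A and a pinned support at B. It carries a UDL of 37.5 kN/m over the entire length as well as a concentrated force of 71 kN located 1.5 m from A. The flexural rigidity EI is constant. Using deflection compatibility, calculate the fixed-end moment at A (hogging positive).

Take the reaction at B as the redundant and release it; the primary structure is a cantilever fixed at A.
Free-end deflection of the primary structure under the applied loading (downward +):
  UDL 37.5: wL⁴/(8EI) = 379.7/EI
  point load 71 at a = 1.5: Pa²(3L − a)/(6EI) = 199.7/EI
  δ_0 = 579.4/EI
Tip deflection under a unit load at B: L³/(3EI) = 9/EI.
The prop prevents deflection at B: R_B = δ_0/δ_{BB} = 579.4/9 = 64.38 kN.
Moment equilibrium about A: M_A = Σ(load moments about A) − R_B·L = 275.2 − 64.38×3 = 82.12 kN·m.

M_A = 82.12 kN·m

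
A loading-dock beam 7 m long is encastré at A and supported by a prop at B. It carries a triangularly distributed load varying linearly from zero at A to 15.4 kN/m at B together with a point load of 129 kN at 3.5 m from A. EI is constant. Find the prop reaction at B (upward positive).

R_B = 69.96 kN

Take the reaction at B as the redundant and release it; the primary structure is a cantilever fixed at A.
Free-end deflection of the primary structure under the applied loading (downward +):
  triangular load, peak 15.4 at the free end: 11w₀L⁴/(120EI) = 3389/EI
  point load 129 at a = 3.5: Pa²(3L − a)/(6EI) = 4609/EI
  δ_0 = 7998/EI
Flexibility coefficient — unit upward force at B: δ_{BB} = L³/(3EI) = 114.3/EI.
The prop prevents deflection at B: R_B = δ_0/δ_{BB} = 7998/114.3 = 69.96 kN.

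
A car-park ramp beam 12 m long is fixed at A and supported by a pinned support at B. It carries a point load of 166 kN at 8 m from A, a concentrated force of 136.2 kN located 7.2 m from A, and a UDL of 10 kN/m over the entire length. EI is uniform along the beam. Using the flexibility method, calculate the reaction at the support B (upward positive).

R_B = 189.9 kN

Remove the prop at B; the released (primary) structure is a cantilever built in at A.
Downward deflection at the released point B due to the loads:
  point load 166 at a = 8: Pa²(3L − a)/(6EI) = 49579/EI
  point load 136.2 at a = 7.2: Pa²(3L − a)/(6EI) = 33891/EI
  UDL 10: wL⁴/(8EI) = 25920/EI
  δ_0 = 109390/EI
Tip deflection under a unit load at B: L³/(3EI) = 576/EI.
Compatibility at B: δ_0 − R_B·δ_{BB} = 0, so R_B = 109390/576 = 189.9 kN.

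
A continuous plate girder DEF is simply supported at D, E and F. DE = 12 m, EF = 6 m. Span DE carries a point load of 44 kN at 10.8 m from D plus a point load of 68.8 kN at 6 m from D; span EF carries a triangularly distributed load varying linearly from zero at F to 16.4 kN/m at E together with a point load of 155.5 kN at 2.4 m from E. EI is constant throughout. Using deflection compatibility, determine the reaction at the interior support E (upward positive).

Release continuity at E by inserting a hinge; the redundant is the internal moment M_E. The primary structure is two simply-supported spans DE and EF.
Discontinuity in slope at E on the released structure — sum the simple-span end rotations:
  span DE: point load 44 at a = 10.8: Pab(L + a)/(6LEI) = 180.6/EI
  span DE: point load 68.8 at a = 6: Pab(L + a)/(6LEI) = 619.2/EI
  span EF: triangular load, peak 16.4: w₀L³/(45EI) = 78.72/EI
  span EF: point load 155.5 at a = 2.4: Pab(L + b)/(6LEI) = 358.3/EI
  relative rotation θ_0 = (799.8 + 437)/EI = 1237/EI
A unit hogging moment at E produces rotation L₁/(3EI) + L₂/(3EI) = 6/EI.
Compatibility: M_E·(L₁+L₂)/(3EI) = θ_0, giving M_E = 206.1 kN·m (hogging).
Span DE, ΣM about D with M_E applied at E: R_E^{DE}·12 = 888 + 206.1, so R_E^{DE} = 91.18 kN and R_D = 112.8 − 91.18 = 21.62 kN.
Span EF, ΣM about F: R_E^{EF}·6 = 756.6 + 206.1, so R_E^{EF} = 160.5 kN and R_F = 204.7 − 160.5 = 44.25 kN.
R_E = 91.18 + 160.5 = 251.6 kN.

R_E = 251.6 kN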